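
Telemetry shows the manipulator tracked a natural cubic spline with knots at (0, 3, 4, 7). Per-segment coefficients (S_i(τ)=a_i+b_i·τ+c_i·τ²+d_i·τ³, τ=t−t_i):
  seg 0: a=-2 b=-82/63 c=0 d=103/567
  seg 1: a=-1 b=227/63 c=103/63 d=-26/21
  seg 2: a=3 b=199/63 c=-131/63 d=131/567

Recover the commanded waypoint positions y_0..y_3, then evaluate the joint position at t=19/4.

y_0 = S_0(0) = a_0 = -2
y_1 = S_1(0) = a_1 = -1
y_2 = S_2(0) = a_2 = 3
y_3 = S_2(3) = 0
t_q=19/4 is in segment 2 (τ=3/4); S_2(τ)=275/64

y_0=-2 y_1=-1 y_2=3 y_3=0
S(19/4) = 275/64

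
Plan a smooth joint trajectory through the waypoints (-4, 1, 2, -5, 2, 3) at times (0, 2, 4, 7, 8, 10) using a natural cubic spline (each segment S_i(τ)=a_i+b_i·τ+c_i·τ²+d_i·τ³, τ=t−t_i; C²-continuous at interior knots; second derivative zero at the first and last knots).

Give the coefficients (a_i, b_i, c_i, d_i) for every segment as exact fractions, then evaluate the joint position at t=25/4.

  seg 0: a=-4 b=12347/4710 c=0 d=-143/4710
  seg 1: a=1 b=10631/4710 c=-143/785 d=-164/471
  seg 2: a=2 b=-12481/4710 c=-1783/785 d=2239/2826
  seg 3: a=-5 b=12043/2355 c=7629/1570 d=-14003/4710
  seg 4: a=2 b=27851/4710 c=-3187/785 d=3187/4710
S(25/4) = -646717/100480

Δ: Δ0=5/2, Δ1=1/2, Δ2=-7/3, Δ3=7, Δ4=1/2
row 1: diag=8, rhs=-12; c'=1/4, d'=-3/2
row 2: denom=10−2·1/4=19/2; d'=(-17−2·-3/2)/(19/2)=-28/19
row 3: denom=8−3·6/19=134/19; d'=(56−3·-28/19)/(134/19)=574/67
row 4: denom=6−1·19/134=785/134; d'=(-39−1·574/67)/(785/134)=-6374/785
back: M4=-6374/785
back: M3=574/67−19/134·-6374/785=7629/785
back: M2=-28/19−6/19·7629/785=-3566/785
back: M1=-3/2−1/4·-3566/785=-286/785
M: M0=0, M1=-286/785, M2=-3566/785, M3=7629/785, M4=-6374/785, M5=0
seg 0: a=-4, c=M0/2=0, d=(M1−M0)/(6·2)=-143/4710, b=Δ0−h0·(2M0+M1)/6=12347/4710
seg 1: a=1, c=M1/2=-143/785, d=(M2−M1)/(6·2)=-164/471, b=Δ1−h1·(2M1+M2)/6=10631/4710
seg 2: a=2, c=M2/2=-1783/785, d=(M3−M2)/(6·3)=2239/2826, b=Δ2−h2·(2M2+M3)/6=-12481/4710
seg 3: a=-5, c=M3/2=7629/1570, d=(M4−M3)/(6·1)=-14003/4710, b=Δ3−h3·(2M3+M4)/6=12043/2355
seg 4: a=2, c=M4/2=-3187/785, d=(M5−M4)/(6·2)=3187/4710, b=Δ4−h4·(2M4+M5)/6=27851/4710
t_q=25/4 → seg 2, τ=9/4; S=2+-12481/4710·τ+-1783/785·τ²+2239/2826·τ³=-646717/100480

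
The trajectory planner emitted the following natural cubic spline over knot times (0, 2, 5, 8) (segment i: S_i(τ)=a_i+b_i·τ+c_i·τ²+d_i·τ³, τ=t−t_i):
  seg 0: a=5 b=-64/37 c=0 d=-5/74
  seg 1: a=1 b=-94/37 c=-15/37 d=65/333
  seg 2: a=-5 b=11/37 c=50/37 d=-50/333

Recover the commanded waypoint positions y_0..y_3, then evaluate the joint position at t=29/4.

y_0=5 y_1=1 y_2=-5 y_3=4
S(29/4) = 947/1184

y_0 = S_0(0) = a_0 = 5
y_1 = S_1(0) = a_1 = 1
y_2 = S_2(0) = a_2 = -5
y_3 = S_2(3) = 4
t_q=29/4 is in segment 2 (τ=9/4); S_2(τ)=947/1184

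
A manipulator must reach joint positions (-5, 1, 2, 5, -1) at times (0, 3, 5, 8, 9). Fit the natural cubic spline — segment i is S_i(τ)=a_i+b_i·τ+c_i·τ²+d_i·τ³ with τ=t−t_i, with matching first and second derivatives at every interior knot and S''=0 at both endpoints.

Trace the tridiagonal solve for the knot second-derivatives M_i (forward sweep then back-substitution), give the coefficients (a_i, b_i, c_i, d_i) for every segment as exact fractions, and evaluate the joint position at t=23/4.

  seg 0: a=-5 b=1217/452 c=0 d=-313/4068
  seg 1: a=1 b=139/226 c=-313/452 d=287/904
  seg 2: a=2 b=187/113 c=137/113 d=-485/1017
  seg 3: a=5 b=-446/113 c=-348/113 d=116/113
S(23/4) = 26917/7232

Δ: Δ0=2, Δ1=1/2, Δ2=1, Δ3=-6
row 1: diag=10, rhs=-9; c'=1/5, d'=-9/10
row 2: denom=10−2·1/5=48/5; d'=(3−2·-9/10)/(48/5)=1/2
row 3: denom=8−3·5/16=113/16; d'=(-42−3·1/2)/(113/16)=-696/113
back: M3=-696/113
back: M2=1/2−5/16·-696/113=274/113
back: M1=-9/10−1/5·274/113=-313/226
M: M0=0, M1=-313/226, M2=274/113, M3=-696/113, M4=0
seg 0: a=-5, c=M0/2=0, d=(M1−M0)/(6·3)=-313/4068, b=Δ0−h0·(2M0+M1)/6=1217/452
seg 1: a=1, c=M1/2=-313/452, d=(M2−M1)/(6·2)=287/904, b=Δ1−h1·(2M1+M2)/6=139/226
seg 2: a=2, c=M2/2=137/113, d=(M3−M2)/(6·3)=-485/1017, b=Δ2−h2·(2M2+M3)/6=187/113
seg 3: a=5, c=M3/2=-348/113, d=(M4−M3)/(6·1)=116/113, b=Δ3−h3·(2M3+M4)/6=-446/113
t_q=23/4 → seg 2, τ=3/4; S=2+187/113·τ+137/113·τ²+-485/1017·τ³=26917/7232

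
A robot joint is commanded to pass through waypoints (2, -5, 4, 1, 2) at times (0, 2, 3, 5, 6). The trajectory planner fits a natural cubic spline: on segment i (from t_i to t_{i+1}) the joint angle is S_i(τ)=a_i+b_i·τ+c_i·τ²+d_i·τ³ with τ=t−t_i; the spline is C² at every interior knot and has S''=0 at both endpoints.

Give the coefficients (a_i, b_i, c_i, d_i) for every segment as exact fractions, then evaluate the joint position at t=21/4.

Δ: Δ0=-7/2, Δ1=9, Δ2=-3/2, Δ3=1
row 1: diag=6, rhs=75; c'=1/6, d'=25/2
row 2: denom=6−1·1/6=35/6; d'=(-63−1·25/2)/(35/6)=-453/35
row 3: denom=6−2·12/35=186/35; d'=(15−2·-453/35)/(186/35)=477/62
back: M3=477/62
back: M2=-453/35−12/35·477/62=-483/31
back: M1=25/2−1/6·-483/31=468/31
M: M0=0, M1=468/31, M2=-483/31, M3=477/62, M4=0
seg 0: a=2, c=M0/2=0, d=(M1−M0)/(6·2)=39/31, b=Δ0−h0·(2M0+M1)/6=-529/62
seg 1: a=-5, c=M1/2=234/31, d=(M2−M1)/(6·1)=-317/62, b=Δ1−h1·(2M1+M2)/6=407/62
seg 2: a=4, c=M2/2=-483/62, d=(M3−M2)/(6·2)=481/248, b=Δ2−h2·(2M2+M3)/6=196/31
seg 3: a=1, c=M3/2=477/124, d=(M4−M3)/(6·1)=-159/124, b=Δ3−h3·(2M3+M4)/6=-97/62
t_q=21/4 → seg 3, τ=1/4; S=1+-97/62·τ+477/124·τ²+-159/124·τ³=6581/7936

  seg 0: a=2 b=-529/62 c=0 d=39/31
  seg 1: a=-5 b=407/62 c=234/31 d=-317/62
  seg 2: a=4 b=196/31 c=-483/62 d=481/248
  seg 3: a=1 b=-97/62 c=477/124 d=-159/124
S(21/4) = 6581/7936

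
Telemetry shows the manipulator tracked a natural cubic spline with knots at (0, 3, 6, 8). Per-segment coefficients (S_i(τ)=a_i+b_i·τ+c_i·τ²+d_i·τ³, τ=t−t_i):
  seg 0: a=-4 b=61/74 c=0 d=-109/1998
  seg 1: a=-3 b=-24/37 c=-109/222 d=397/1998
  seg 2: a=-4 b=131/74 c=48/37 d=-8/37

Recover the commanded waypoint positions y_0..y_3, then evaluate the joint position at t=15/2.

y_0=-4 y_1=-3 y_2=-4 y_3=3
S(15/2) = 125/148

y_0 = S_0(0) = a_0 = -4
y_1 = S_1(0) = a_1 = -3
y_2 = S_2(0) = a_2 = -4
y_3 = S_2(2) = 3
t_q=15/2 is in segment 2 (τ=3/2); S_2(τ)=125/148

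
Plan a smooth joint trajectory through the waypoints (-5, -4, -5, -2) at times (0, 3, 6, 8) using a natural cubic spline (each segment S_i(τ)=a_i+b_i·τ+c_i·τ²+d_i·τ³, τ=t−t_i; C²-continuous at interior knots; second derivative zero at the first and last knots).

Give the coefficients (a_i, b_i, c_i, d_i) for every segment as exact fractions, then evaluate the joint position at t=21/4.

  seg 0: a=-5 b=49/74 c=0 d=-73/1998
  seg 1: a=-4 b=-12/37 c=-73/222 d=217/1998
  seg 2: a=-5 b=47/74 c=24/37 d=-4/37
S(21/4) = -24425/4736

Δ: Δ0=1/3, Δ1=-1/3, Δ2=3/2
row 1: diag=12, rhs=-4; c'=1/4, d'=-1/3
row 2: denom=10−3·1/4=37/4; d'=(11−3·-1/3)/(37/4)=48/37
back: M2=48/37
back: M1=-1/3−1/4·48/37=-73/111
M: M0=0, M1=-73/111, M2=48/37, M3=0
seg 0: a=-5, c=M0/2=0, d=(M1−M0)/(6·3)=-73/1998, b=Δ0−h0·(2M0+M1)/6=49/74
seg 1: a=-4, c=M1/2=-73/222, d=(M2−M1)/(6·3)=217/1998, b=Δ1−h1·(2M1+M2)/6=-12/37
seg 2: a=-5, c=M2/2=24/37, d=(M3−M2)/(6·2)=-4/37, b=Δ2−h2·(2M2+M3)/6=47/74
t_q=21/4 → seg 1, τ=9/4; S=-4+-12/37·τ+-73/222·τ²+217/1998·τ³=-24425/4736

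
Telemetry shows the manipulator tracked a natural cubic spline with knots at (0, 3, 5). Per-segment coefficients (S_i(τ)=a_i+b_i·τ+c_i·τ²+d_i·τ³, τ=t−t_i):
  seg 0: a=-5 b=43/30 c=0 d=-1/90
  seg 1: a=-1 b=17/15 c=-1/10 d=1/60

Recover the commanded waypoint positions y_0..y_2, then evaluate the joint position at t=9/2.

y_0 = S_0(0) = a_0 = -5
y_1 = S_1(0) = a_1 = -1
y_2 = S_1(2) = 1
t_q=9/2 is in segment 1 (τ=3/2); S_1(τ)=17/32

y_0=-5 y_1=-1 y_2=1
S(9/2) = 17/32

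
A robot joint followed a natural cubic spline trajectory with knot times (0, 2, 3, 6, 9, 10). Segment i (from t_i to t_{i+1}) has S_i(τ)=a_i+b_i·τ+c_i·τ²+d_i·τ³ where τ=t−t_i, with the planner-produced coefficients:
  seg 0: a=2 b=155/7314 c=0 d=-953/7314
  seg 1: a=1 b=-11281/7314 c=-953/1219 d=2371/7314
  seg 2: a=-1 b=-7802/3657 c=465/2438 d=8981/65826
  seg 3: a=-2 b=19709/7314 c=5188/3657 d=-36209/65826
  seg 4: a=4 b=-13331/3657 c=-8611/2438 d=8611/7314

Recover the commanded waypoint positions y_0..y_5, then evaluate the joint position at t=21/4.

y_0 = S_0(0) = a_0 = 2
y_1 = S_1(0) = a_1 = 1
y_2 = S_2(0) = a_2 = -1
y_3 = S_3(0) = a_3 = -2
y_4 = S_4(0) = a_4 = 4
y_5 = S_4(1) = -2
t_q=21/4 is in segment 2 (τ=9/4); S_2(τ)=-511877/156032

y_0=2 y_1=1 y_2=-1 y_3=-2 y_4=4 y_5=-2
S(21/4) = -511877/156032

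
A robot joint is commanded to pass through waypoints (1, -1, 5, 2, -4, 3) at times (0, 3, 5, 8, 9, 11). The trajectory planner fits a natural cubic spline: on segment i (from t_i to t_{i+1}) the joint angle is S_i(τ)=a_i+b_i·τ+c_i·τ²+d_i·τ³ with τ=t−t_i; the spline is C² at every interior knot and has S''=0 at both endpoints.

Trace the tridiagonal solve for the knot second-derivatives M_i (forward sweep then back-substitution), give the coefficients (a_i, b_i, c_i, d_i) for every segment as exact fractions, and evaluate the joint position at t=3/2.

  seg 0: a=1 b=-2547/1324 c=0 d=4993/35748
  seg 1: a=-1 b=1223/662 c=4993/3972 d=-338/993
  seg 2: a=5 b=5543/1986 c=-3119/3972 d=-5701/35748
  seg 3: a=2 b=-24731/3972 c=-735/331 d=9719/3972
  seg 4: a=-4 b=-6607/1986 c=6779/1324 d=-6779/7944
S(3/2) = -14979/10592

Δ: Δ0=-2/3, Δ1=3, Δ2=-1, Δ3=-6, Δ4=7/2
row 1: diag=10, rhs=22; c'=1/5, d'=11/5
row 2: denom=10−2·1/5=48/5; d'=(-24−2·11/5)/(48/5)=-71/24
row 3: denom=8−3·5/16=113/16; d'=(-30−3·-71/24)/(113/16)=-338/113
row 4: denom=6−1·16/113=662/113; d'=(57−1·-338/113)/(662/113)=6779/662
back: M4=6779/662
back: M3=-338/113−16/113·6779/662=-1470/331
back: M2=-71/24−5/16·-1470/331=-3119/1986
back: M1=11/5−1/5·-3119/1986=4993/1986
M: M0=0, M1=4993/1986, M2=-3119/1986, M3=-1470/331, M4=6779/662, M5=0
seg 0: a=1, c=M0/2=0, d=(M1−M0)/(6·3)=4993/35748, b=Δ0−h0·(2M0+M1)/6=-2547/1324
seg 1: a=-1, c=M1/2=4993/3972, d=(M2−M1)/(6·2)=-338/993, b=Δ1−h1·(2M1+M2)/6=1223/662
seg 2: a=5, c=M2/2=-3119/3972, d=(M3−M2)/(6·3)=-5701/35748, b=Δ2−h2·(2M2+M3)/6=5543/1986
seg 3: a=2, c=M3/2=-735/331, d=(M4−M3)/(6·1)=9719/3972, b=Δ3−h3·(2M3+M4)/6=-24731/3972
seg 4: a=-4, c=M4/2=6779/1324, d=(M5−M4)/(6·2)=-6779/7944, b=Δ4−h4·(2M4+M5)/6=-6607/1986
t_q=3/2 → seg 0, τ=3/2; S=1+-2547/1324·τ+0·τ²+4993/35748·τ³=-14979/10592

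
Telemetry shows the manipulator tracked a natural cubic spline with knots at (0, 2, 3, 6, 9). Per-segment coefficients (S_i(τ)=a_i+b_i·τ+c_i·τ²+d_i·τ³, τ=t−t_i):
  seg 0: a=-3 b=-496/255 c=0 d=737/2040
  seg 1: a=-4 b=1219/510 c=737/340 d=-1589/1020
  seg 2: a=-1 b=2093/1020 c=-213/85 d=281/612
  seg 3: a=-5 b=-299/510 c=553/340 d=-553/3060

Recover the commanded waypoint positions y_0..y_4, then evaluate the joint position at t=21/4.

y_0=-3 y_1=-4 y_2=-1 y_3=-5 y_4=3
S(21/4) = -83539/21760

y_0 = S_0(0) = a_0 = -3
y_1 = S_1(0) = a_1 = -4
y_2 = S_2(0) = a_2 = -1
y_3 = S_3(0) = a_3 = -5
y_4 = S_3(3) = 3
t_q=21/4 is in segment 2 (τ=9/4); S_2(τ)=-83539/21760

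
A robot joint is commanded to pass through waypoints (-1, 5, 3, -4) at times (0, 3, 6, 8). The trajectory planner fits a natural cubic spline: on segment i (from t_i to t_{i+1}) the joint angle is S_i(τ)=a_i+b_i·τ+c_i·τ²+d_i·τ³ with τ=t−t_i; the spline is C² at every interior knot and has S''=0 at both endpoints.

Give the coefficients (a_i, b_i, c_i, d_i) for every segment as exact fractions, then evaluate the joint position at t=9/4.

  seg 0: a=-1 b=553/222 c=0 d=-109/1998
  seg 1: a=5 b=113/111 c=-109/222 d=-47/1998
  seg 2: a=3 b=-569/222 c=-26/37 d=13/111
S(9/4) = 18865/4736

Δ: Δ0=2, Δ1=-2/3, Δ2=-7/2
row 1: diag=12, rhs=-16; c'=1/4, d'=-4/3
row 2: denom=10−3·1/4=37/4; d'=(-17−3·-4/3)/(37/4)=-52/37
back: M2=-52/37
back: M1=-4/3−1/4·-52/37=-109/111
M: M0=0, M1=-109/111, M2=-52/37, M3=0
seg 0: a=-1, c=M0/2=0, d=(M1−M0)/(6·3)=-109/1998, b=Δ0−h0·(2M0+M1)/6=553/222
seg 1: a=5, c=M1/2=-109/222, d=(M2−M1)/(6·3)=-47/1998, b=Δ1−h1·(2M1+M2)/6=113/111
seg 2: a=3, c=M2/2=-26/37, d=(M3−M2)/(6·2)=13/111, b=Δ2−h2·(2M2+M3)/6=-569/222
t_q=9/4 → seg 0, τ=9/4; S=-1+553/222·τ+0·τ²+-109/1998·τ³=18865/4736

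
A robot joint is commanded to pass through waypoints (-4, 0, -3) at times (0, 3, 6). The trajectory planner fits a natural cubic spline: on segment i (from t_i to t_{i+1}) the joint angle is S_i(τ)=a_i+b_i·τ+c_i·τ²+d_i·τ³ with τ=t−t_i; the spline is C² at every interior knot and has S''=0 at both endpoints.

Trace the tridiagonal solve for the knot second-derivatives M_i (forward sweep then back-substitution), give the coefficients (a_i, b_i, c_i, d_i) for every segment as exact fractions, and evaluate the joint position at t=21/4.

Δ: Δ0=4/3, Δ1=-1
row 1: diag=12, rhs=-14; c'=1/4, d'=-7/6
back: M1=-7/6
M: M0=0, M1=-7/6, M2=0
seg 0: a=-4, c=M0/2=0, d=(M1−M0)/(6·3)=-7/108, b=Δ0−h0·(2M0+M1)/6=23/12
seg 1: a=0, c=M1/2=-7/12, d=(M2−M1)/(6·3)=7/108, b=Δ1−h1·(2M1+M2)/6=1/6
t_q=21/4 → seg 1, τ=9/4; S=0+1/6·τ+-7/12·τ²+7/108·τ³=-471/256

  seg 0: a=-4 b=23/12 c=0 d=-7/108
  seg 1: a=0 b=1/6 c=-7/12 d=7/108
S(21/4) = -471/256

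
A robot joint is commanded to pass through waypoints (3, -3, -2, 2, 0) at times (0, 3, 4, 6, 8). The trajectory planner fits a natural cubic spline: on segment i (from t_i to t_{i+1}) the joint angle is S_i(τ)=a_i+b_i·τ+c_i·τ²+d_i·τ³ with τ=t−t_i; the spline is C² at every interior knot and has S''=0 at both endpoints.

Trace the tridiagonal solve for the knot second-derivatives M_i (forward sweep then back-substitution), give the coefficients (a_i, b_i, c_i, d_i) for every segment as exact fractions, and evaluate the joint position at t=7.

Δ: Δ0=-2, Δ1=1, Δ2=2, Δ3=-1
row 1: diag=8, rhs=18; c'=1/8, d'=9/4
row 2: denom=6−1·1/8=47/8; d'=(6−1·9/4)/(47/8)=30/47
row 3: denom=8−2·16/47=344/47; d'=(-18−2·30/47)/(344/47)=-453/172
back: M3=-453/172
back: M2=30/47−16/47·-453/172=66/43
back: M1=9/4−1/8·66/43=177/86
M: M0=0, M1=177/86, M2=66/43, M3=-453/172, M4=0
seg 0: a=3, c=M0/2=0, d=(M1−M0)/(6·3)=59/516, b=Δ0−h0·(2M0+M1)/6=-521/172
seg 1: a=-3, c=M1/2=177/172, d=(M2−M1)/(6·1)=-15/172, b=Δ1−h1·(2M1+M2)/6=5/86
seg 2: a=-2, c=M2/2=33/43, d=(M3−M2)/(6·2)=-239/688, b=Δ2−h2·(2M2+M3)/6=319/172
seg 3: a=2, c=M3/2=-453/344, d=(M4−M3)/(6·2)=151/688, b=Δ3−h3·(2M3+M4)/6=65/86
t_q=7 → seg 3, τ=1; S=2+65/86·τ+-453/344·τ²+151/688·τ³=1141/688

  seg 0: a=3 b=-521/172 c=0 d=59/516
  seg 1: a=-3 b=5/86 c=177/172 d=-15/172
  seg 2: a=-2 b=319/172 c=33/43 d=-239/688
  seg 3: a=2 b=65/86 c=-453/344 d=151/688
S(7) = 1141/688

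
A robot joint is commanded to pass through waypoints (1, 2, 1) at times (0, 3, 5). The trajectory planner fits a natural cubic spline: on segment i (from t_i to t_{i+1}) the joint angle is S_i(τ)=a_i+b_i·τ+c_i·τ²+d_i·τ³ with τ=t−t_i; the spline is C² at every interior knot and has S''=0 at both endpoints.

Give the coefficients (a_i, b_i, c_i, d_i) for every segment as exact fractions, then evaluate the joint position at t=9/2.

  seg 0: a=1 b=7/12 c=0 d=-1/36
  seg 1: a=2 b=-1/6 c=-1/4 d=1/24
S(9/2) = 85/64

Δ: Δ0=1/3, Δ1=-1/2
row 1: diag=10, rhs=-5; c'=1/5, d'=-1/2
back: M1=-1/2
M: M0=0, M1=-1/2, M2=0
seg 0: a=1, c=M0/2=0, d=(M1−M0)/(6·3)=-1/36, b=Δ0−h0·(2M0+M1)/6=7/12
seg 1: a=2, c=M1/2=-1/4, d=(M2−M1)/(6·2)=1/24, b=Δ1−h1·(2M1+M2)/6=-1/6
t_q=9/2 → seg 1, τ=3/2; S=2+-1/6·τ+-1/4·τ²+1/24·τ³=85/64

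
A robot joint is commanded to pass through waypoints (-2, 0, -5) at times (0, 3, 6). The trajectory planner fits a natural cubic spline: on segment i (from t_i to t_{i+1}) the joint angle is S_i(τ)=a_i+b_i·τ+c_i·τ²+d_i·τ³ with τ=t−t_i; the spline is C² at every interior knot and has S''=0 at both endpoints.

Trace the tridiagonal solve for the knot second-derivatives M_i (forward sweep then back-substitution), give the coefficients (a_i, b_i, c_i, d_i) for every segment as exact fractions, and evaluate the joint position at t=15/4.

Δ: Δ0=2/3, Δ1=-5/3
row 1: diag=12, rhs=-14; c'=1/4, d'=-7/6
back: M1=-7/6
M: M0=0, M1=-7/6, M2=0
seg 0: a=-2, c=M0/2=0, d=(M1−M0)/(6·3)=-7/108, b=Δ0−h0·(2M0+M1)/6=5/4
seg 1: a=0, c=M1/2=-7/12, d=(M2−M1)/(6·3)=7/108, b=Δ1−h1·(2M1+M2)/6=-1/2
t_q=15/4 → seg 1, τ=3/4; S=0+-1/2·τ+-7/12·τ²+7/108·τ³=-173/256

  seg 0: a=-2 b=5/4 c=0 d=-7/108
  seg 1: a=0 b=-1/2 c=-7/12 d=7/108
S(15/4) = -173/256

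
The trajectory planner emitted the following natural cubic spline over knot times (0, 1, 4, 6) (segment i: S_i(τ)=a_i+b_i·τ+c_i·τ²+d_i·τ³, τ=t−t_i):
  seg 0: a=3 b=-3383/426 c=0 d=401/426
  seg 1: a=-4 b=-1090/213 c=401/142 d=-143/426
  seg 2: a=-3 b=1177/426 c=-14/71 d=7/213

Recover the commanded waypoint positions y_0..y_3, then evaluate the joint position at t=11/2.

y_0 = S_0(0) = a_0 = 3
y_1 = S_1(0) = a_1 = -4
y_2 = S_2(0) = a_2 = -3
y_3 = S_2(2) = 2
t_q=11/2 is in segment 2 (τ=3/2); S_2(τ)=461/568

y_0=3 y_1=-4 y_2=-3 y_3=2
S(11/2) = 461/568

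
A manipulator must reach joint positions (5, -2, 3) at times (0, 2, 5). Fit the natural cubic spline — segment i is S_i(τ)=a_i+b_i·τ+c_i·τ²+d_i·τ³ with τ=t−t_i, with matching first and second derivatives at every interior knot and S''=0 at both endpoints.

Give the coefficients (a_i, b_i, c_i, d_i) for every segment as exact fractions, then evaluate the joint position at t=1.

Δ: Δ0=-7/2, Δ1=5/3
row 1: diag=10, rhs=31; c'=3/10, d'=31/10
back: M1=31/10
M: M0=0, M1=31/10, M2=0
seg 0: a=5, c=M0/2=0, d=(M1−M0)/(6·2)=31/120, b=Δ0−h0·(2M0+M1)/6=-68/15
seg 1: a=-2, c=M1/2=31/20, d=(M2−M1)/(6·3)=-31/180, b=Δ1−h1·(2M1+M2)/6=-43/30
t_q=1 → seg 0, τ=1; S=5+-68/15·τ+0·τ²+31/120·τ³=29/40

  seg 0: a=5 b=-68/15 c=0 d=31/120
  seg 1: a=-2 b=-43/30 c=31/20 d=-31/180
S(1) = 29/40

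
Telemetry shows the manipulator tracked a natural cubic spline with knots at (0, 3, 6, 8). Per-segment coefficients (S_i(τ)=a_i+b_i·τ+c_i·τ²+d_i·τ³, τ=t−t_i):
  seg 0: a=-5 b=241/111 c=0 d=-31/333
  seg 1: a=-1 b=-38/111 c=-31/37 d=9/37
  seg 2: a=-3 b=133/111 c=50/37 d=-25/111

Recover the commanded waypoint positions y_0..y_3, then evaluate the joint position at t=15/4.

y_0 = S_0(0) = a_0 = -5
y_1 = S_1(0) = a_1 = -1
y_2 = S_2(0) = a_2 = -3
y_3 = S_2(2) = 3
t_q=15/4 is in segment 1 (τ=3/4); S_1(τ)=-3849/2368

y_0=-5 y_1=-1 y_2=-3 y_3=3
S(15/4) = -3849/2368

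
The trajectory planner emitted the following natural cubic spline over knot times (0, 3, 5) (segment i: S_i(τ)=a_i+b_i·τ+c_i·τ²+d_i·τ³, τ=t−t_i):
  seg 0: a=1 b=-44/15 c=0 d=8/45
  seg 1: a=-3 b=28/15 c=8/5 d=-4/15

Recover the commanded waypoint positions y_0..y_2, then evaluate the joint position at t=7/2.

y_0=1 y_1=-3 y_2=5
S(7/2) = -17/10

y_0 = S_0(0) = a_0 = 1
y_1 = S_1(0) = a_1 = -3
y_2 = S_1(2) = 5
t_q=7/2 is in segment 1 (τ=1/2); S_1(τ)=-17/10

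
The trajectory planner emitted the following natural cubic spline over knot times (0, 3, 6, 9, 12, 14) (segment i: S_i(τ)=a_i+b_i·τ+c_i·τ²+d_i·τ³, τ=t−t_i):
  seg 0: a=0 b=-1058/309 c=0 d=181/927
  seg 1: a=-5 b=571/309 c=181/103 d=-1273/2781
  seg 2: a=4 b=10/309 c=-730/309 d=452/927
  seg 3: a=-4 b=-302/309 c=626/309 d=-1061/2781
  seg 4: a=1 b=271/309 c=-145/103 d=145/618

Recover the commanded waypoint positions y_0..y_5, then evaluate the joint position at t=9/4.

y_0=0 y_1=-5 y_2=4 y_3=-4 y_4=1 y_5=-1
S(9/4) = -36123/6592

y_0 = S_0(0) = a_0 = 0
y_1 = S_1(0) = a_1 = -5
y_2 = S_2(0) = a_2 = 4
y_3 = S_3(0) = a_3 = -4
y_4 = S_4(0) = a_4 = 1
y_5 = S_4(2) = -1
t_q=9/4 is in segment 0 (τ=9/4); S_0(τ)=-36123/6592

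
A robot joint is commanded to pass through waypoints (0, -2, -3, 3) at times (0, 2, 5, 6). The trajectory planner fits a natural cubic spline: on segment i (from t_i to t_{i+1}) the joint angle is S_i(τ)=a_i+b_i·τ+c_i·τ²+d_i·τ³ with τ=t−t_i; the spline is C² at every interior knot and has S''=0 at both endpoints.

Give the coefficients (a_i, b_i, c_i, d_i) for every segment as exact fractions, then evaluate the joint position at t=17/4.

  seg 0: a=0 b=-131/213 c=0 d=-41/426
  seg 1: a=-2 b=-377/213 c=-41/71 d=25/71
  seg 2: a=-3 b=910/213 c=184/71 d=-184/213
S(17/4) = -22243/4544

Δ: Δ0=-1, Δ1=-1/3, Δ2=6
row 1: diag=10, rhs=4; c'=3/10, d'=2/5
row 2: denom=8−3·3/10=71/10; d'=(38−3·2/5)/(71/10)=368/71
back: M2=368/71
back: M1=2/5−3/10·368/71=-82/71
M: M0=0, M1=-82/71, M2=368/71, M3=0
seg 0: a=0, c=M0/2=0, d=(M1−M0)/(6·2)=-41/426, b=Δ0−h0·(2M0+M1)/6=-131/213
seg 1: a=-2, c=M1/2=-41/71, d=(M2−M1)/(6·3)=25/71, b=Δ1−h1·(2M1+M2)/6=-377/213
seg 2: a=-3, c=M2/2=184/71, d=(M3−M2)/(6·1)=-184/213, b=Δ2−h2·(2M2+M3)/6=910/213
t_q=17/4 → seg 1, τ=9/4; S=-2+-377/213·τ+-41/71·τ²+25/71·τ³=-22243/4544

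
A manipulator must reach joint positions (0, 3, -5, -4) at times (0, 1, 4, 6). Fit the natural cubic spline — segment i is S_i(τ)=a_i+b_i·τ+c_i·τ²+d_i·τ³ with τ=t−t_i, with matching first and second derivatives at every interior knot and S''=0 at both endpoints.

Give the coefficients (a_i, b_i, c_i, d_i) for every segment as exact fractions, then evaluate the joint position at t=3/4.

  seg 0: a=0 b=1675/426 c=0 d=-397/426
  seg 1: a=3 b=242/213 c=-397/142 d=217/426
  seg 2: a=-5 b=-803/426 c=127/71 d=-127/426
S(3/4) = 23227/9088

Δ: Δ0=3, Δ1=-8/3, Δ2=1/2
row 1: diag=8, rhs=-34; c'=3/8, d'=-17/4
row 2: denom=10−3·3/8=71/8; d'=(19−3·-17/4)/(71/8)=254/71
back: M2=254/71
back: M1=-17/4−3/8·254/71=-397/71
M: M0=0, M1=-397/71, M2=254/71, M3=0
seg 0: a=0, c=M0/2=0, d=(M1−M0)/(6·1)=-397/426, b=Δ0−h0·(2M0+M1)/6=1675/426
seg 1: a=3, c=M1/2=-397/142, d=(M2−M1)/(6·3)=217/426, b=Δ1−h1·(2M1+M2)/6=242/213
seg 2: a=-5, c=M2/2=127/71, d=(M3−M2)/(6·2)=-127/426, b=Δ2−h2·(2M2+M3)/6=-803/426
t_q=3/4 → seg 0, τ=3/4; S=0+1675/426·τ+0·τ²+-397/426·τ³=23227/9088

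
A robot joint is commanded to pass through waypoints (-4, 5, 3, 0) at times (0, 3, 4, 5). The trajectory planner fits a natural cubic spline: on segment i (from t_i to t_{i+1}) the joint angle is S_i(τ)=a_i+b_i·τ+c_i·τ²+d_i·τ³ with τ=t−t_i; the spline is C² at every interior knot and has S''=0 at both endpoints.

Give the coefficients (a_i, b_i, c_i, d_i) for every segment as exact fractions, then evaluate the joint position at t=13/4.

Δ: Δ0=3, Δ1=-2, Δ2=-3
row 1: diag=8, rhs=-30; c'=1/8, d'=-15/4
row 2: denom=4−1·1/8=31/8; d'=(-6−1·-15/4)/(31/8)=-18/31
back: M2=-18/31
back: M1=-15/4−1/8·-18/31=-114/31
M: M0=0, M1=-114/31, M2=-18/31, M3=0
seg 0: a=-4, c=M0/2=0, d=(M1−M0)/(6·3)=-19/93, b=Δ0−h0·(2M0+M1)/6=150/31
seg 1: a=5, c=M1/2=-57/31, d=(M2−M1)/(6·1)=16/31, b=Δ1−h1·(2M1+M2)/6=-21/31
seg 2: a=3, c=M2/2=-9/31, d=(M3−M2)/(6·1)=3/31, b=Δ2−h2·(2M2+M3)/6=-87/31
t_q=13/4 → seg 1, τ=1/4; S=5+-21/31·τ+-57/31·τ²+16/31·τ³=2343/496

  seg 0: a=-4 b=150/31 c=0 d=-19/93
  seg 1: a=5 b=-21/31 c=-57/31 d=16/31
  seg 2: a=3 b=-87/31 c=-9/31 d=3/31
S(13/4) = 2343/496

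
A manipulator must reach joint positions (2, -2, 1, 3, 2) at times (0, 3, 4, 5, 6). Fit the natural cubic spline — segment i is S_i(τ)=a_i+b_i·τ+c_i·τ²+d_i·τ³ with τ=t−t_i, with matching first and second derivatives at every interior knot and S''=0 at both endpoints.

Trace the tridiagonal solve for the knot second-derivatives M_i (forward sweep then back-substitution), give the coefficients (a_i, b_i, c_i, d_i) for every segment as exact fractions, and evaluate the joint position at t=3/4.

  seg 0: a=2 b=-529/174 c=0 d=11/58
  seg 1: a=-2 b=181/87 c=99/58 d=-137/174
  seg 2: a=1 b=545/174 c=-19/29 d=-83/174
  seg 3: a=3 b=34/87 c=-121/58 d=121/174
S(3/4) = -743/3712

Δ: Δ0=-4/3, Δ1=3, Δ2=2, Δ3=-1
row 1: diag=8, rhs=26; c'=1/8, d'=13/4
row 2: denom=4−1·1/8=31/8; d'=(-6−1·13/4)/(31/8)=-74/31
row 3: denom=4−1·8/31=116/31; d'=(-18−1·-74/31)/(116/31)=-121/29
back: M3=-121/29
back: M2=-74/31−8/31·-121/29=-38/29
back: M1=13/4−1/8·-38/29=99/29
M: M0=0, M1=99/29, M2=-38/29, M3=-121/29, M4=0
seg 0: a=2, c=M0/2=0, d=(M1−M0)/(6·3)=11/58, b=Δ0−h0·(2M0+M1)/6=-529/174
seg 1: a=-2, c=M1/2=99/58, d=(M2−M1)/(6·1)=-137/174, b=Δ1−h1·(2M1+M2)/6=181/87
seg 2: a=1, c=M2/2=-19/29, d=(M3−M2)/(6·1)=-83/174, b=Δ2−h2·(2M2+M3)/6=545/174
seg 3: a=3, c=M3/2=-121/58, d=(M4−M3)/(6·1)=121/174, b=Δ3−h3·(2M3+M4)/6=34/87
t_q=3/4 → seg 0, τ=3/4; S=2+-529/174·τ+0·τ²+11/58·τ³=-743/3712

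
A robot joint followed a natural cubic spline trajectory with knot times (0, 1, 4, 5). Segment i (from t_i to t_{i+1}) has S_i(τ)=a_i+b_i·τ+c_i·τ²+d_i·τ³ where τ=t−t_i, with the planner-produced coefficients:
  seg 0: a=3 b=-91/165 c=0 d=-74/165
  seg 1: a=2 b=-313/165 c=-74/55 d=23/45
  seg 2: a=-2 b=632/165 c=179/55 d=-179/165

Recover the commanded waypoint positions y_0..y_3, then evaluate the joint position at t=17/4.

y_0=3 y_1=2 y_2=-2 y_3=4
S(17/4) = -3013/3520

y_0 = S_0(0) = a_0 = 3
y_1 = S_1(0) = a_1 = 2
y_2 = S_2(0) = a_2 = -2
y_3 = S_2(1) = 4
t_q=17/4 is in segment 2 (τ=1/4); S_2(τ)=-3013/3520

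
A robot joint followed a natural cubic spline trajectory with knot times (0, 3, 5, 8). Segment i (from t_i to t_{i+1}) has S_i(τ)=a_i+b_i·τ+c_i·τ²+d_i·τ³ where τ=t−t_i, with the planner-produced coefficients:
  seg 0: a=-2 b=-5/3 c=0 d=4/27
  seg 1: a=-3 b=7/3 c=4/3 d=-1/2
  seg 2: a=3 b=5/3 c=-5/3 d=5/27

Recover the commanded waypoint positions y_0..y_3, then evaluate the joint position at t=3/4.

y_0=-2 y_1=-3 y_2=3 y_3=-2
S(3/4) = -51/16

y_0 = S_0(0) = a_0 = -2
y_1 = S_1(0) = a_1 = -3
y_2 = S_2(0) = a_2 = 3
y_3 = S_2(3) = -2
t_q=3/4 is in segment 0 (τ=3/4); S_0(τ)=-51/16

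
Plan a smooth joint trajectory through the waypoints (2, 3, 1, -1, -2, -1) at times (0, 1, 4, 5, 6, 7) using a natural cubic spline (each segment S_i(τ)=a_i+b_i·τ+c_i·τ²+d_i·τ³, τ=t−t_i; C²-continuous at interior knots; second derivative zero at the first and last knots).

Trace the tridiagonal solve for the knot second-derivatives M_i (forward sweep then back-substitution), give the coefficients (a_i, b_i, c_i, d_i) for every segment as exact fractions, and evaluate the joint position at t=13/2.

Δ: Δ0=1, Δ1=-2/3, Δ2=-2, Δ3=-1, Δ4=1
row 1: diag=8, rhs=-10; c'=3/8, d'=-5/4
row 2: denom=8−3·3/8=55/8; d'=(-8−3·-5/4)/(55/8)=-34/55
row 3: denom=4−1·8/55=212/55; d'=(6−1·-34/55)/(212/55)=91/53
row 4: denom=4−1·55/212=793/212; d'=(12−1·91/53)/(793/212)=2180/793
back: M4=2180/793
back: M3=91/53−55/212·2180/793=796/793
back: M2=-34/55−8/55·796/793=-606/793
back: M1=-5/4−3/8·-606/793=-764/793
M: M0=0, M1=-764/793, M2=-606/793, M3=796/793, M4=2180/793, M5=0
seg 0: a=2, c=M0/2=0, d=(M1−M0)/(6·1)=-382/2379, b=Δ0−h0·(2M0+M1)/6=2761/2379
seg 1: a=3, c=M1/2=-382/793, d=(M2−M1)/(6·3)=79/7137, b=Δ1−h1·(2M1+M2)/6=1615/2379
seg 2: a=1, c=M2/2=-303/793, d=(M3−M2)/(6·1)=701/2379, b=Δ2−h2·(2M2+M3)/6=-350/183
seg 3: a=-1, c=M3/2=398/793, d=(M4−M3)/(6·1)=692/2379, b=Δ3−h3·(2M3+M4)/6=-4265/2379
seg 4: a=-2, c=M4/2=1090/793, d=(M5−M4)/(6·1)=-1090/2379, b=Δ4−h4·(2M4+M5)/6=199/2379
t_q=13/2 → seg 4, τ=1/2; S=-2+199/2379·τ+1090/793·τ²+-1090/2379·τ³=-5303/3172

  seg 0: a=2 b=2761/2379 c=0 d=-382/2379
  seg 1: a=3 b=1615/2379 c=-382/793 d=79/7137
  seg 2: a=1 b=-350/183 c=-303/793 d=701/2379
  seg 3: a=-1 b=-4265/2379 c=398/793 d=692/2379
  seg 4: a=-2 b=199/2379 c=1090/793 d=-1090/2379
S(13/2) = -5303/3172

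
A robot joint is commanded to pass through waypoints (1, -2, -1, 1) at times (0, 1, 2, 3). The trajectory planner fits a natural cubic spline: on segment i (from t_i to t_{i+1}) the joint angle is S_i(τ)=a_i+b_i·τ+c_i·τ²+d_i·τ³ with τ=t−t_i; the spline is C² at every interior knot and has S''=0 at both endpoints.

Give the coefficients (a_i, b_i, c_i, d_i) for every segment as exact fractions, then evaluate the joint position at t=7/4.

Δ: Δ0=-3, Δ1=1, Δ2=2
row 1: diag=4, rhs=24; c'=1/4, d'=6
row 2: denom=4−1·1/4=15/4; d'=(6−1·6)/(15/4)=0
back: M2=0
back: M1=6−1/4·0=6
M: M0=0, M1=6, M2=0, M3=0
seg 0: a=1, c=M0/2=0, d=(M1−M0)/(6·1)=1, b=Δ0−h0·(2M0+M1)/6=-4
seg 1: a=-2, c=M1/2=3, d=(M2−M1)/(6·1)=-1, b=Δ1−h1·(2M1+M2)/6=-1
seg 2: a=-1, c=M2/2=0, d=(M3−M2)/(6·1)=0, b=Δ2−h2·(2M2+M3)/6=2
t_q=7/4 → seg 1, τ=3/4; S=-2+-1·τ+3·τ²+-1·τ³=-95/64

  seg 0: a=1 b=-4 c=0 d=1
  seg 1: a=-2 b=-1 c=3 d=-1
  seg 2: a=-1 b=2 c=0 d=0
S(7/4) = -95/64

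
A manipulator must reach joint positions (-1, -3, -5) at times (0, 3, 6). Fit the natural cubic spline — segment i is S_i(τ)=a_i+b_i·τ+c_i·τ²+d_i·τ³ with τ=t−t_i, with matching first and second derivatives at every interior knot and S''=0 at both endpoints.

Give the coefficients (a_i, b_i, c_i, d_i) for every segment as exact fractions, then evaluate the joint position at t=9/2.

Δ: Δ0=-2/3, Δ1=-2/3
row 1: diag=12, rhs=0; c'=1/4, d'=0
back: M1=0
M: M0=0, M1=0, M2=0
seg 0: a=-1, c=M0/2=0, d=(M1−M0)/(6·3)=0, b=Δ0−h0·(2M0+M1)/6=-2/3
seg 1: a=-3, c=M1/2=0, d=(M2−M1)/(6·3)=0, b=Δ1−h1·(2M1+M2)/6=-2/3
t_q=9/2 → seg 1, τ=3/2; S=-3+-2/3·τ+0·τ²+0·τ³=-4

  seg 0: a=-1 b=-2/3 c=0 d=0
  seg 1: a=-3 b=-2/3 c=0 d=0
S(9/2) = -4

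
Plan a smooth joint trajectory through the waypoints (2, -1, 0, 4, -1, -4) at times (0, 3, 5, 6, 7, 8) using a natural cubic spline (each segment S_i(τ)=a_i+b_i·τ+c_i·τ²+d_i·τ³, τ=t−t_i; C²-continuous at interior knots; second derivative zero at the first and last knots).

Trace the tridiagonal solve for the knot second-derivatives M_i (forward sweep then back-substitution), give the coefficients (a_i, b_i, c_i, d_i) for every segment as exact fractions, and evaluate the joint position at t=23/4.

Δ: Δ0=-1, Δ1=1/2, Δ2=4, Δ3=-5, Δ4=-3
row 1: diag=10, rhs=9; c'=1/5, d'=9/10
row 2: denom=6−2·1/5=28/5; d'=(21−2·9/10)/(28/5)=24/7
row 3: denom=4−1·5/28=107/28; d'=(-54−1·24/7)/(107/28)=-1608/107
row 4: denom=4−1·28/107=400/107; d'=(12−1·-1608/107)/(400/107)=723/100
back: M4=723/100
back: M3=-1608/107−28/107·723/100=-423/25
back: M2=24/7−5/28·-423/25=129/20
back: M1=9/10−1/5·129/20=-39/100
M: M0=0, M1=-39/100, M2=129/20, M3=-423/25, M4=723/100, M5=0
seg 0: a=2, c=M0/2=0, d=(M1−M0)/(6·3)=-13/600, b=Δ0−h0·(2M0+M1)/6=-161/200
seg 1: a=-1, c=M1/2=-39/200, d=(M2−M1)/(6·2)=57/100, b=Δ1−h1·(2M1+M2)/6=-139/100
seg 2: a=0, c=M2/2=129/40, d=(M3−M2)/(6·1)=-779/200, b=Δ2−h2·(2M2+M3)/6=467/100
seg 3: a=4, c=M3/2=-423/50, d=(M4−M3)/(6·1)=161/40, b=Δ3−h3·(2M3+M4)/6=-113/200
seg 4: a=-1, c=M4/2=723/200, d=(M5−M4)/(6·1)=-241/200, b=Δ4−h4·(2M4+M5)/6=-541/100
t_q=23/4 → seg 2, τ=3/4; S=0+467/100·τ+129/40·τ²+-779/200·τ³=47019/12800

  seg 0: a=2 b=-161/200 c=0 d=-13/600
  seg 1: a=-1 b=-139/100 c=-39/200 d=57/100
  seg 2: a=0 b=467/100 c=129/40 d=-779/200
  seg 3: a=4 b=-113/200 c=-423/50 d=161/40
  seg 4: a=-1 b=-541/100 c=723/200 d=-241/200
S(23/4) = 47019/12800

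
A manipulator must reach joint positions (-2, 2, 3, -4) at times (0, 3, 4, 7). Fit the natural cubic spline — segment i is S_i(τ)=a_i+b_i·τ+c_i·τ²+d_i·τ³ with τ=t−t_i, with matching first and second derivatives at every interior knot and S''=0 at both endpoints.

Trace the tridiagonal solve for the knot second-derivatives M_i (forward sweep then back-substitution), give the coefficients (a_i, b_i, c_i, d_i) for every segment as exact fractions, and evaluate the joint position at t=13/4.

Δ: Δ0=4/3, Δ1=1, Δ2=-7/3
row 1: diag=8, rhs=-2; c'=1/8, d'=-1/4
row 2: denom=8−1·1/8=63/8; d'=(-20−1·-1/4)/(63/8)=-158/63
back: M2=-158/63
back: M1=-1/4−1/8·-158/63=4/63
M: M0=0, M1=4/63, M2=-158/63, M3=0
seg 0: a=-2, c=M0/2=0, d=(M1−M0)/(6·3)=2/567, b=Δ0−h0·(2M0+M1)/6=82/63
seg 1: a=2, c=M1/2=2/63, d=(M2−M1)/(6·1)=-3/7, b=Δ1−h1·(2M1+M2)/6=88/63
seg 2: a=3, c=M2/2=-79/63, d=(M3−M2)/(6·3)=79/567, b=Δ2−h2·(2M2+M3)/6=11/63
t_q=13/4 → seg 1, τ=1/4; S=2+88/63·τ+2/63·τ²+-3/7·τ³=3151/1344

  seg 0: a=-2 b=82/63 c=0 d=2/567
  seg 1: a=2 b=88/63 c=2/63 d=-3/7
  seg 2: a=3 b=11/63 c=-79/63 d=79/567
S(13/4) = 3151/1344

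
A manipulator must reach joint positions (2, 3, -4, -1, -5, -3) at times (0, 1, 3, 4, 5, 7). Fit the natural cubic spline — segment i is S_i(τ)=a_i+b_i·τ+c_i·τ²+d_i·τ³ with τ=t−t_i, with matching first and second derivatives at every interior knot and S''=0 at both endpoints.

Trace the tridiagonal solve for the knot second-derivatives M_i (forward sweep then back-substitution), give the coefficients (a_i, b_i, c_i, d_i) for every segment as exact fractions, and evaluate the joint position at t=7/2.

Δ: Δ0=1, Δ1=-7/2, Δ2=3, Δ3=-4, Δ4=1
row 1: diag=6, rhs=-27; c'=1/3, d'=-9/2
row 2: denom=6−2·1/3=16/3; d'=(39−2·-9/2)/(16/3)=9
row 3: denom=4−1·3/16=61/16; d'=(-42−1·9)/(61/16)=-816/61
row 4: denom=6−1·16/61=350/61; d'=(30−1·-816/61)/(350/61)=189/25
back: M4=189/25
back: M3=-816/61−16/61·189/25=-384/25
back: M2=9−3/16·-384/25=297/25
back: M1=-9/2−1/3·297/25=-423/50
M: M0=0, M1=-423/50, M2=297/25, M3=-384/25, M4=189/25, M5=0
seg 0: a=2, c=M0/2=0, d=(M1−M0)/(6·1)=-141/100, b=Δ0−h0·(2M0+M1)/6=241/100
seg 1: a=3, c=M1/2=-423/100, d=(M2−M1)/(6·2)=339/200, b=Δ1−h1·(2M1+M2)/6=-91/50
seg 2: a=-4, c=M2/2=297/50, d=(M3−M2)/(6·1)=-227/50, b=Δ2−h2·(2M2+M3)/6=8/5
seg 3: a=-1, c=M3/2=-192/25, d=(M4−M3)/(6·1)=191/50, b=Δ3−h3·(2M3+M4)/6=-7/50
seg 4: a=-5, c=M4/2=189/50, d=(M5−M4)/(6·2)=-63/100, b=Δ4−h4·(2M4+M5)/6=-101/25
t_q=7/2 → seg 2, τ=1/2; S=-4+8/5·τ+297/50·τ²+-227/50·τ³=-913/400

  seg 0: a=2 b=241/100 c=0 d=-141/100
  seg 1: a=3 b=-91/50 c=-423/100 d=339/200
  seg 2: a=-4 b=8/5 c=297/50 d=-227/50
  seg 3: a=-1 b=-7/50 c=-192/25 d=191/50
  seg 4: a=-5 b=-101/25 c=189/50 d=-63/100
S(7/2) = -913/400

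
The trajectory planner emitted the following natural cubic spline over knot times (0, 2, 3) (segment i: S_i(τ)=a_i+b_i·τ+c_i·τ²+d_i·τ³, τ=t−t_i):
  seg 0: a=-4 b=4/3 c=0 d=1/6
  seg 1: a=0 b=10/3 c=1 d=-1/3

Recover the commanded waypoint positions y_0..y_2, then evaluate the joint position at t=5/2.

y_0 = S_0(0) = a_0 = -4
y_1 = S_1(0) = a_1 = 0
y_2 = S_1(1) = 4
t_q=5/2 is in segment 1 (τ=1/2); S_1(τ)=15/8

y_0=-4 y_1=0 y_2=4
S(5/2) = 15/8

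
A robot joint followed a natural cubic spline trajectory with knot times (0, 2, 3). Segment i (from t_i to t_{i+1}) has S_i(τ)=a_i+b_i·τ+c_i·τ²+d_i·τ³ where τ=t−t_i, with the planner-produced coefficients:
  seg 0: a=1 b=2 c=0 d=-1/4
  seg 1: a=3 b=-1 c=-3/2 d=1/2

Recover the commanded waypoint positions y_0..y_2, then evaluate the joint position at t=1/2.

y_0=1 y_1=3 y_2=1
S(1/2) = 63/32

y_0 = S_0(0) = a_0 = 1
y_1 = S_1(0) = a_1 = 3
y_2 = S_1(1) = 1
t_q=1/2 is in segment 0 (τ=1/2); S_0(τ)=63/32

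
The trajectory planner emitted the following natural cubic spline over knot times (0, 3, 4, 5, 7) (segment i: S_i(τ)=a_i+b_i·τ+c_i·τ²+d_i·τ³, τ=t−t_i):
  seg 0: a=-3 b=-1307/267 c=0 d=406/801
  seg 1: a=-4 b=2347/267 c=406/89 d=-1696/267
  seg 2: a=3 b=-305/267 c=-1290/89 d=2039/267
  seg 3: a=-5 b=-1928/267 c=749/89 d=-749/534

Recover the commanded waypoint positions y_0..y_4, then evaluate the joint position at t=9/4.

y_0=-3 y_1=-4 y_2=3 y_3=-5 y_4=3
S(9/4) = -23469/2848

y_0 = S_0(0) = a_0 = -3
y_1 = S_1(0) = a_1 = -4
y_2 = S_2(0) = a_2 = 3
y_3 = S_3(0) = a_3 = -5
y_4 = S_3(2) = 3
t_q=9/4 is in segment 0 (τ=9/4); S_0(τ)=-23469/2848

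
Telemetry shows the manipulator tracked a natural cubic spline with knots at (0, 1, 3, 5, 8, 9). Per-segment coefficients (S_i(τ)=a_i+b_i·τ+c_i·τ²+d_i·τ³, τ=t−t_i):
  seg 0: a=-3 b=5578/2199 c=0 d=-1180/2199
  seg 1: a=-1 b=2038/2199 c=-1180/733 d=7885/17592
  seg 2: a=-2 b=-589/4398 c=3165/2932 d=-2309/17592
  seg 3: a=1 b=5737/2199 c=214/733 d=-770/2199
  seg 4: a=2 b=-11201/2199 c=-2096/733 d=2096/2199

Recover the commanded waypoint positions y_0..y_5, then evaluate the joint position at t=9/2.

y_0=-3 y_1=-1 y_2=-2 y_3=1 y_4=2 y_5=-5
S(9/2) = -10089/46912

y_0 = S_0(0) = a_0 = -3
y_1 = S_1(0) = a_1 = -1
y_2 = S_2(0) = a_2 = -2
y_3 = S_3(0) = a_3 = 1
y_4 = S_4(0) = a_4 = 2
y_5 = S_4(1) = -5
t_q=9/2 is in segment 2 (τ=3/2); S_2(τ)=-10089/46912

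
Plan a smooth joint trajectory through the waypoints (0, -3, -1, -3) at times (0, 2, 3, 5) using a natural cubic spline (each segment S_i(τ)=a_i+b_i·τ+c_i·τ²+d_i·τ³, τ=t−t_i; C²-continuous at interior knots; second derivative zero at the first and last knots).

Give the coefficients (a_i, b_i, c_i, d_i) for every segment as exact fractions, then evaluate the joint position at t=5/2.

  seg 0: a=0 b=-201/70 c=0 d=12/35
  seg 1: a=-3 b=87/70 c=72/35 d=-13/10
  seg 2: a=-1 b=51/35 c=-129/70 d=43/140
S(5/2) = -227/112

Δ: Δ0=-3/2, Δ1=2, Δ2=-1
row 1: diag=6, rhs=21; c'=1/6, d'=7/2
row 2: denom=6−1·1/6=35/6; d'=(-18−1·7/2)/(35/6)=-129/35
back: M2=-129/35
back: M1=7/2−1/6·-129/35=144/35
M: M0=0, M1=144/35, M2=-129/35, M3=0
seg 0: a=0, c=M0/2=0, d=(M1−M0)/(6·2)=12/35, b=Δ0−h0·(2M0+M1)/6=-201/70
seg 1: a=-3, c=M1/2=72/35, d=(M2−M1)/(6·1)=-13/10, b=Δ1−h1·(2M1+M2)/6=87/70
seg 2: a=-1, c=M2/2=-129/70, d=(M3−M2)/(6·2)=43/140, b=Δ2−h2·(2M2+M3)/6=51/35
t_q=5/2 → seg 1, τ=1/2; S=-3+87/70·τ+72/35·τ²+-13/10·τ³=-227/112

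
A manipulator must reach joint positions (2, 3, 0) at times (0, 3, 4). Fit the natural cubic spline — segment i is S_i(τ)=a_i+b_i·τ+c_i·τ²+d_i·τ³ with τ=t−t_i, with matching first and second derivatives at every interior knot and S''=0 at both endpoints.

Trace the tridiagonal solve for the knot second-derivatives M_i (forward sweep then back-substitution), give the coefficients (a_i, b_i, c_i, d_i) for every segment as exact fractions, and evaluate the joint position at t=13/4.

Δ: Δ0=1/3, Δ1=-3
row 1: diag=8, rhs=-20; c'=1/8, d'=-5/2
back: M1=-5/2
M: M0=0, M1=-5/2, M2=0
seg 0: a=2, c=M0/2=0, d=(M1−M0)/(6·3)=-5/36, b=Δ0−h0·(2M0+M1)/6=19/12
seg 1: a=3, c=M1/2=-5/4, d=(M2−M1)/(6·1)=5/12, b=Δ1−h1·(2M1+M2)/6=-13/6
t_q=13/4 → seg 1, τ=1/4; S=3+-13/6·τ+-5/4·τ²+5/12·τ³=611/256

  seg 0: a=2 b=19/12 c=0 d=-5/36
  seg 1: a=3 b=-13/6 c=-5/4 d=5/12
S(13/4) = 611/256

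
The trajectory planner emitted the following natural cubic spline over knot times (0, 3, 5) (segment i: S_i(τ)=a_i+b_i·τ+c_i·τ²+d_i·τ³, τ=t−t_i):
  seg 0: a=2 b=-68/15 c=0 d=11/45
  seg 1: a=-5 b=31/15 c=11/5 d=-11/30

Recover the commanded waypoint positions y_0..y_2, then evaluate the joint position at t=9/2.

y_0=2 y_1=-5 y_2=5
S(9/2) = 29/16

y_0 = S_0(0) = a_0 = 2
y_1 = S_1(0) = a_1 = -5
y_2 = S_1(2) = 5
t_q=9/2 is in segment 1 (τ=3/2); S_1(τ)=29/16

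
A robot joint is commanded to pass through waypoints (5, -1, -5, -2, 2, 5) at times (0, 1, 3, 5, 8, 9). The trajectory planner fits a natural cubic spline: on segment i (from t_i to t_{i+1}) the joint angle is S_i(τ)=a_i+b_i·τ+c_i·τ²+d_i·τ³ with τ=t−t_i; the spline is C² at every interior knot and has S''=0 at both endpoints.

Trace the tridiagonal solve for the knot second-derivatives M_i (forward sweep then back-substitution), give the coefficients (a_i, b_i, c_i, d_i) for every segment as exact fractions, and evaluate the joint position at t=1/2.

Δ: Δ0=-6, Δ1=-2, Δ2=3/2, Δ3=4/3, Δ4=3
row 1: diag=6, rhs=24; c'=1/3, d'=4
row 2: denom=8−2·1/3=22/3; d'=(21−2·4)/(22/3)=39/22
row 3: denom=10−2·3/11=104/11; d'=(-1−2·39/22)/(104/11)=-25/52
row 4: denom=8−3·33/104=733/104; d'=(10−3·-25/52)/(733/104)=1190/733
back: M4=1190/733
back: M3=-25/52−33/104·1190/733=-730/733
back: M2=39/22−3/11·-730/733=2997/1466
back: M1=4−1/3·2997/1466=4865/1466
M: M0=0, M1=4865/1466, M2=2997/1466, M3=-730/733, M4=1190/733, M5=0
seg 0: a=5, c=M0/2=0, d=(M1−M0)/(6·1)=4865/8796, b=Δ0−h0·(2M0+M1)/6=-57641/8796
seg 1: a=-1, c=M1/2=4865/2932, d=(M2−M1)/(6·2)=-467/4398, b=Δ1−h1·(2M1+M2)/6=-21523/4398
seg 2: a=-5, c=M2/2=2997/2932, d=(M3−M2)/(6·2)=-4457/17592, b=Δ2−h2·(2M2+M3)/6=2063/4398
seg 3: a=-2, c=M3/2=-365/733, d=(M4−M3)/(6·3)=320/2199, b=Δ3−h3·(2M3+M4)/6=3337/2199
seg 4: a=2, c=M4/2=595/733, d=(M5−M4)/(6·1)=-595/2199, b=Δ4−h4·(2M4+M5)/6=5407/2199
t_q=1/2 → seg 0, τ=1/2; S=5+-57641/8796·τ+0·τ²+4865/8796·τ³=42047/23456

  seg 0: a=5 b=-57641/8796 c=0 d=4865/8796
  seg 1: a=-1 b=-21523/4398 c=4865/2932 d=-467/4398
  seg 2: a=-5 b=2063/4398 c=2997/2932 d=-4457/17592
  seg 3: a=-2 b=3337/2199 c=-365/733 d=320/2199
  seg 4: a=2 b=5407/2199 c=595/733 d=-595/2199
S(1/2) = 42047/23456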